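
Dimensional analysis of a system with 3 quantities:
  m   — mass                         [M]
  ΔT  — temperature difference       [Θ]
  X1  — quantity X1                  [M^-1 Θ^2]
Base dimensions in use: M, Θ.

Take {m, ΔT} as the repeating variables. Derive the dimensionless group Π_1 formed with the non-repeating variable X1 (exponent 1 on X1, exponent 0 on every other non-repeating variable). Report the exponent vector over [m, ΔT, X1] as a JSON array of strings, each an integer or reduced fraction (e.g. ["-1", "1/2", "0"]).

["1", "-2", "1"]

Write exponents as rows M,Θ / cols m,ΔT,X1:
  M: [ 1  0 -1]
  Θ: [ 0  1  2]
Row reduction gives pivot columns m,ΔT; rank = 2
Repeat: m,ΔT; free: X1
RREF:
  r0: [   1    0   -1]
  r1: [   0    1    2]
Fix exponent of X1 at 1; solve each RREF row for its pivot's exponent:
  r0: exp(m) + (-1)·1 = 0 ⇒ exp(m) = 1
  r1: exp(ΔT) + (2)·1 = 0 ⇒ exp(ΔT) = -2
Π_1 = m · ΔT^-2 · X1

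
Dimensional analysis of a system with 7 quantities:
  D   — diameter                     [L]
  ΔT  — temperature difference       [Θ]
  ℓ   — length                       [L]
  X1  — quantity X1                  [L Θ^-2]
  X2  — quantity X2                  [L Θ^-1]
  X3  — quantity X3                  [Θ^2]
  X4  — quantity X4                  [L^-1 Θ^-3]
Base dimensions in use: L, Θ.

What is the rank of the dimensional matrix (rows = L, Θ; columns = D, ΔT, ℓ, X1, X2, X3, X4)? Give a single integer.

Write exponents as rows L,Θ / cols D,ΔT,ℓ,X1,X2,X3,X4:
  L: [ 1  0  1  1  1  0 -1]
  Θ: [ 0  1  0 -2 -1  2 -3]
Echelon form has 2 nonzero rows (pivots: D,ΔT)

2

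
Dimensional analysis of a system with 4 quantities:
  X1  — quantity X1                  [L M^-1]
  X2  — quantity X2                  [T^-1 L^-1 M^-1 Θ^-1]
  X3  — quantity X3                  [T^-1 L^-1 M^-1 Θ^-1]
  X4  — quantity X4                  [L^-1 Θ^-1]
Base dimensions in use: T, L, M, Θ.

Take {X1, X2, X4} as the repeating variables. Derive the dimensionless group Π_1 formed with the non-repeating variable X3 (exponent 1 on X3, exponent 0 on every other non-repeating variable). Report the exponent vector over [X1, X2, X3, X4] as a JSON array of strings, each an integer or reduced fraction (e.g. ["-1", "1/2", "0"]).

["0", "-1", "1", "0"]

Write exponents as rows T,L,M,Θ / cols X1,X2,X3,X4:
  T: [ 0 -1 -1  0]
  L: [ 1 -1 -1 -1]
  M: [-1 -1 -1  0]
  Θ: [ 0 -1 -1 -1]
Row reduction gives pivot columns X1,X2,X4; rank = 3
Pivot set = {X1,X2,X4}, free = {X3}
RREF:
  r0: [   1    0    0    0]
  r1: [   0    1    1    0]
  r2: [   0    0    0    1]
  r3: [   0    0    0    0]
Fix exponent of X3 at 1; solve each RREF row for its pivot's exponent:
  r0: exp(X1) + (0)·1 = 0 ⇒ exp(X1) = 0
  r1: exp(X2) + (1)·1 = 0 ⇒ exp(X2) = -1
  r2: exp(X4) + (0)·1 = 0 ⇒ exp(X4) = 0
Π_1 = X2^-1 · X3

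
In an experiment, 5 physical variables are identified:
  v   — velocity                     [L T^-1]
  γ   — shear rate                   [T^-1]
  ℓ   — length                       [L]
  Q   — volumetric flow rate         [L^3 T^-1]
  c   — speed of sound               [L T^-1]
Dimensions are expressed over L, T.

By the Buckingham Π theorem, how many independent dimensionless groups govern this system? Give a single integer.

3

Exponent matrix [L,T] × [v,γ,ℓ,Q,c]:
  L: [ 1  0  1  3  1]
  T: [-1 -1  0 -1 -1]
Echelon form has 2 nonzero rows (pivots: v,γ)
n=5, r=2 ⇒ 3 dimensionless groups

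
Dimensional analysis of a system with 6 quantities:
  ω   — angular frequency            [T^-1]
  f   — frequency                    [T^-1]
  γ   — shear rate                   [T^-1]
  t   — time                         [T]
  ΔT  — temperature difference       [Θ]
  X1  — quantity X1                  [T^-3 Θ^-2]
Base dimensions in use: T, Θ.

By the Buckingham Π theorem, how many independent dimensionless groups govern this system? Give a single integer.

Exponent matrix [T,Θ] × [ω,f,γ,t,ΔT,X1]:
  T: [-1 -1 -1  1  0 -3]
  Θ: [ 0  0  0  0  1 -2]
RREF → pivots at {ω,ΔT} ⇒ r = 2
n=6, r=2 ⇒ 4 dimensionless groups

4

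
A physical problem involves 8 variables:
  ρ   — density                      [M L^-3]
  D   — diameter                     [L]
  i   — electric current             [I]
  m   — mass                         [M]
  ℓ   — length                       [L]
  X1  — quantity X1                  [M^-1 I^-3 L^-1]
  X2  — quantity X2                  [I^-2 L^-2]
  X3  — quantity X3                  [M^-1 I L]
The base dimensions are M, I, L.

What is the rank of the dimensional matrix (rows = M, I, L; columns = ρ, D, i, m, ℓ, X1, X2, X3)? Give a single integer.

3

Dimensional matrix (M×I×L by ρ×D×i×m×ℓ×X1×X2×X3):
  M: [ 1  0  0  1  0 -1  0 -1]
  I: [ 0  0  1  0  0 -3 -2  1]
  L: [-3  1  0  0  1 -1 -2  1]
Row reduction gives pivot columns ρ,D,i; rank = 3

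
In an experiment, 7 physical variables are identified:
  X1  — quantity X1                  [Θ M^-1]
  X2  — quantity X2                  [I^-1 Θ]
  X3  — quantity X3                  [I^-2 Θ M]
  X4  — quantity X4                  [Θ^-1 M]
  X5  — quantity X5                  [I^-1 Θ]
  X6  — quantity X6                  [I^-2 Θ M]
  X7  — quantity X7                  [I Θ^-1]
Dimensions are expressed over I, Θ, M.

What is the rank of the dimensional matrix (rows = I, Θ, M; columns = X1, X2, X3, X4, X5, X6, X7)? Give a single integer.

Exponent matrix [I,Θ,M] × [X1,X2,X3,X4,X5,X6,X7]:
  I: [ 0 -1 -2  0 -1 -2  1]
  Θ: [ 1  1  1 -1  1  1 -1]
  M: [-1  0  1  1  0  1  0]
RREF → pivots at {X1,X2} ⇒ r = 2

2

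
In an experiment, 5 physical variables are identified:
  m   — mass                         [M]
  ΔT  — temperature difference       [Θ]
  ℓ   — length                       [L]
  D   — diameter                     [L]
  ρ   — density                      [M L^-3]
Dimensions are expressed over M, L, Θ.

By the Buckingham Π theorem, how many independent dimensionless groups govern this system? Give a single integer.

Dimensional matrix (M×L×Θ by m×ΔT×ℓ×D×ρ):
  M: [ 1  0  0  0  1]
  L: [ 0  0  1  1 -3]
  Θ: [ 0  1  0  0  0]
Echelon form has 3 nonzero rows (pivots: m,ΔT,ℓ)
Π count = n − r = 5 − 3 = 2

2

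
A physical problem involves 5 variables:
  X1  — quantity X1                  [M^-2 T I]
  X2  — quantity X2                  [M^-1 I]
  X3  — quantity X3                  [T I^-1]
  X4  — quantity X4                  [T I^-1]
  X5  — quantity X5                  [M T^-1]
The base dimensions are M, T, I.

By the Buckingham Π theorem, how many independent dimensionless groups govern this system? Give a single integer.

Write exponents as rows M,T,I / cols X1,X2,X3,X4,X5:
  M: [-2 -1  0  0  1]
  T: [ 1  0  1  1 -1]
  I: [ 1  1 -1 -1  0]
RREF → pivots at {X1,X2} ⇒ r = 2
5 vars − rank 2 = 3 Π groups

3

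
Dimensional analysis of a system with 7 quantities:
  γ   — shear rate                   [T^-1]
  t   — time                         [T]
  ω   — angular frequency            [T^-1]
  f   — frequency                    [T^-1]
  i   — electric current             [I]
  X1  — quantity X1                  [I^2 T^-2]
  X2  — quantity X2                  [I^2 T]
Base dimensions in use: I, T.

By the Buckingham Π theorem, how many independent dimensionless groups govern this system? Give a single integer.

Exponent matrix [I,T] × [γ,t,ω,f,i,X1,X2]:
  I: [ 0  0  0  0  1  2  2]
  T: [-1  1 -1 -1  0 -2  1]
RREF → pivots at {γ,i} ⇒ r = 2
n=7, r=2 ⇒ 5 dimensionless groups

5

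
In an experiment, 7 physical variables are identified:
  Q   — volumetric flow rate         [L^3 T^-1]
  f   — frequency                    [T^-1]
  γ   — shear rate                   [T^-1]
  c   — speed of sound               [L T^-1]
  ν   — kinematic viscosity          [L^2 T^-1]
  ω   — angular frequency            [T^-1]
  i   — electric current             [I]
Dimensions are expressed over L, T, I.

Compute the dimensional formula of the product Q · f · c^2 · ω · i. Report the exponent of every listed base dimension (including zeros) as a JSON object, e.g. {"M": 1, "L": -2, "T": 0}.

{"L": 5, "T": -5, "I": 1}

Dimensional matrix (L×T×I by Q×f×γ×c×ν×ω×i):
  L: [ 3  0  0  1  2  0  0]
  T: [-1 -1 -1 -1 -1 -1  0]
  I: [ 0  0  0  0  0  0  1]
  [L]: (1)·3+(1)·0+(2)·1+(1)·0+(1)·0 = 5
  [T]: (1)·-1+(1)·-1+(2)·-1+(1)·-1+(1)·0 = -5
  [I]: (1)·0+(1)·0+(2)·0+(1)·0+(1)·1 = 1
⇒ L^5 T^-5 I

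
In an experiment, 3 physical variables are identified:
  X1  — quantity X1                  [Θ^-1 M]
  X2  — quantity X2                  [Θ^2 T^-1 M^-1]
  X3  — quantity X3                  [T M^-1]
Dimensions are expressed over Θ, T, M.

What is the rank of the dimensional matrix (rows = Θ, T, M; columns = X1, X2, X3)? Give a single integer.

2

Write exponents as rows Θ,T,M / cols X1,X2,X3:
  Θ: [-1  2  0]
  T: [ 0 -1  1]
  M: [ 1 -1 -1]
Row reduction gives pivot columns X1,X2; rank = 2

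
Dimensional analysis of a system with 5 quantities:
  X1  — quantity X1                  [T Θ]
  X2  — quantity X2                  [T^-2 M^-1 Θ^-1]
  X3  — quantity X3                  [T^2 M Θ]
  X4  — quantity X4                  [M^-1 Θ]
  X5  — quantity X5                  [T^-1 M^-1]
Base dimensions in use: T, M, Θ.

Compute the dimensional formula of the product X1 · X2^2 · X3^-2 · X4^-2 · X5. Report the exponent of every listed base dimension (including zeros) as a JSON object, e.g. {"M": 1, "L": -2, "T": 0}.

{"T": -8, "M": -3, "Θ": -5}

Write exponents as rows T,M,Θ / cols X1,X2,X3,X4,X5:
  T: [ 1 -2  2  0 -1]
  M: [ 0 -1  1 -1 -1]
  Θ: [ 1 -1  1  1  0]
  [T]: (1)·1+(2)·-2+(-2)·2+(-2)·0+(1)·-1 = -8
  [M]: (1)·0+(2)·-1+(-2)·1+(-2)·-1+(1)·-1 = -3
  [Θ]: (1)·1+(2)·-1+(-2)·1+(-2)·1+(1)·0 = -5
⇒ T^-8 M^-3 Θ^-5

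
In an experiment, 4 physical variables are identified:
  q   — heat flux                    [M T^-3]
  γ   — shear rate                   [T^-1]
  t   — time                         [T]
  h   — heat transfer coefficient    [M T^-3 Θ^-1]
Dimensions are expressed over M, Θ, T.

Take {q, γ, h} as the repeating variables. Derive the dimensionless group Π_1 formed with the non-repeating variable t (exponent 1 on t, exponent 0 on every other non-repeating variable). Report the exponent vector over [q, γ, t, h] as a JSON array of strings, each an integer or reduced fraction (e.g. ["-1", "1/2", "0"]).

Write exponents as rows M,Θ,T / cols q,γ,t,h:
  M: [ 1  0  0  1]
  Θ: [ 0  0  0 -1]
  T: [-3 -1  1 -3]
Echelon form has 3 nonzero rows (pivots: q,γ,h)
Repeat: q,γ,h; free: t
RREF:
  r0: [   1    0    0    0]
  r1: [   0    1   -1    0]
  r2: [   0    0    0    1]
Fix exponent of t at 1; solve each RREF row for its pivot's exponent:
  r0: exp(q) + (0)·1 = 0 ⇒ exp(q) = 0
  r1: exp(γ) + (-1)·1 = 0 ⇒ exp(γ) = 1
  r2: exp(h) + (0)·1 = 0 ⇒ exp(h) = 0
Π_1 = γ · t

["0", "1", "1", "0"]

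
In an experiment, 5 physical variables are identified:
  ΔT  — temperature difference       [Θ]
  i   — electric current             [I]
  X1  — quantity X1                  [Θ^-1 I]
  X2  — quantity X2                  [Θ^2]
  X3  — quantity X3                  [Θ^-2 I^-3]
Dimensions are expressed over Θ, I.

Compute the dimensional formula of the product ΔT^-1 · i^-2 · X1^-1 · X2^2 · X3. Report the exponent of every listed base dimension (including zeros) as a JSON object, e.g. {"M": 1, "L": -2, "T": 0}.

Dimensional matrix (Θ×I by ΔT×i×X1×X2×X3):
  Θ: [ 1  0 -1  2 -2]
  I: [ 0  1  1  0 -3]
  [Θ]: (-1)·1+(-2)·0+(-1)·-1+(2)·2+(1)·-2 = 2
  [I]: (-1)·0+(-2)·1+(-1)·1+(2)·0+(1)·-3 = -6
⇒ Θ^2 I^-6

{"Θ": 2, "I": -6}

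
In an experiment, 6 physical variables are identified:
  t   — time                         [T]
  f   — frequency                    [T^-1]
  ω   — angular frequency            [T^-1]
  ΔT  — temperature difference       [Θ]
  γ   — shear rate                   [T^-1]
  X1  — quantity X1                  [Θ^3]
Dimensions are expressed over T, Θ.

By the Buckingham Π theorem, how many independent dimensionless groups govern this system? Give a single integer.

4

Dimensional matrix (T×Θ by t×f×ω×ΔT×γ×X1):
  T: [ 1 -1 -1  0 -1  0]
  Θ: [ 0  0  0  1  0  3]
Row reduction gives pivot columns t,ΔT; rank = 2
n=6, r=2 ⇒ 4 dimensionless groups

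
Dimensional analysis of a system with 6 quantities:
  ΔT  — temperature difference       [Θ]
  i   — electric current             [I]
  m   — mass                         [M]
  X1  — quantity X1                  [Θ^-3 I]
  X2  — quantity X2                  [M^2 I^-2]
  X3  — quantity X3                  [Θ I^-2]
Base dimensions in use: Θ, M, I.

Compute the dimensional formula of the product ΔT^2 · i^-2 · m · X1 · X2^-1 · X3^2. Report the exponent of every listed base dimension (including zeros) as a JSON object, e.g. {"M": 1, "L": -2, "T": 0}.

{"Θ": 1, "M": -1, "I": -3}

Exponent matrix [Θ,M,I] × [ΔT,i,m,X1,X2,X3]:
  Θ: [ 1  0  0 -3  0  1]
  M: [ 0  0  1  0  2  0]
  I: [ 0  1  0  1 -2 -2]
  [Θ]: (2)·1+(-2)·0+(1)·0+(1)·-3+(-1)·0+(2)·1 = 1
  [M]: (2)·0+(-2)·0+(1)·1+(1)·0+(-1)·2+(2)·0 = -1
  [I]: (2)·0+(-2)·1+(1)·0+(1)·1+(-1)·-2+(2)·-2 = -3
⇒ Θ M^-1 I^-3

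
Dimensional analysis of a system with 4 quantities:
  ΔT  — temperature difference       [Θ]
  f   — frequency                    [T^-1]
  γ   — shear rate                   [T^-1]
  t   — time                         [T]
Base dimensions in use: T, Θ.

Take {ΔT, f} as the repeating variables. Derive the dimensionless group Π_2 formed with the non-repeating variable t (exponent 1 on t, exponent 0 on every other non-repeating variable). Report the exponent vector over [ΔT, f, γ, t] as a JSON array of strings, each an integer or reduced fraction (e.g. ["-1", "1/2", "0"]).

["0", "1", "0", "1"]

Write exponents as rows T,Θ / cols ΔT,f,γ,t:
  T: [ 0 -1 -1  1]
  Θ: [ 1  0  0  0]
RREF → pivots at {ΔT,f} ⇒ r = 2
Repeat: ΔT,f; free: γ,t
RREF:
  r0: [   1    0    0    0]
  r1: [   0    1    1   -1]
Fix exponent of t at 1, γ at 0; solve each RREF row for its pivot's exponent:
  r0: exp(ΔT) + (0)·1 = 0 ⇒ exp(ΔT) = 0
  r1: exp(f) + (-1)·1 = 0 ⇒ exp(f) = 1
Π_2 = f · t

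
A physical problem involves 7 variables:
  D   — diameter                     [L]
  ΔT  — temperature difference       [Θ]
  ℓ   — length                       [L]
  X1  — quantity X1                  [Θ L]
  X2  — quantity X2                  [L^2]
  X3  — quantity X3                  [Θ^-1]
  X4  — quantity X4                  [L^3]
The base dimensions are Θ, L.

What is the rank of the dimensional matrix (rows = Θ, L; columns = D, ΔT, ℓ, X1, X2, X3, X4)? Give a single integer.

Dimensional matrix (Θ×L by D×ΔT×ℓ×X1×X2×X3×X4):
  Θ: [ 0  1  0  1  0 -1  0]
  L: [ 1  0  1  1  2  0  3]
Echelon form has 2 nonzero rows (pivots: D,ΔT)

2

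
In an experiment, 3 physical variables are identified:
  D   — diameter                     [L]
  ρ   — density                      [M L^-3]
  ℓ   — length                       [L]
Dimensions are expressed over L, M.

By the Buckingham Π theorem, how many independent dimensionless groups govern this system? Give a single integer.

Exponent matrix [L,M] × [D,ρ,ℓ]:
  L: [ 1 -3  1]
  M: [ 0  1  0]
Row reduction gives pivot columns D,ρ; rank = 2
n=3, r=2 ⇒ 1 dimensionless group

1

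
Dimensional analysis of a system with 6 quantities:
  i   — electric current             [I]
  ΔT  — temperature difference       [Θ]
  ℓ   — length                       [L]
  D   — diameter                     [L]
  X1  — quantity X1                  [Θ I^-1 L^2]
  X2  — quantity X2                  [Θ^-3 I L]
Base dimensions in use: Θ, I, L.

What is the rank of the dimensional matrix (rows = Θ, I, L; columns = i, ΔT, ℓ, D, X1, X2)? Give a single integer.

Write exponents as rows Θ,I,L / cols i,ΔT,ℓ,D,X1,X2:
  Θ: [ 0  1  0  0  1 -3]
  I: [ 1  0  0  0 -1  1]
  L: [ 0  0  1  1  2  1]
Echelon form has 3 nonzero rows (pivots: i,ΔT,ℓ)

3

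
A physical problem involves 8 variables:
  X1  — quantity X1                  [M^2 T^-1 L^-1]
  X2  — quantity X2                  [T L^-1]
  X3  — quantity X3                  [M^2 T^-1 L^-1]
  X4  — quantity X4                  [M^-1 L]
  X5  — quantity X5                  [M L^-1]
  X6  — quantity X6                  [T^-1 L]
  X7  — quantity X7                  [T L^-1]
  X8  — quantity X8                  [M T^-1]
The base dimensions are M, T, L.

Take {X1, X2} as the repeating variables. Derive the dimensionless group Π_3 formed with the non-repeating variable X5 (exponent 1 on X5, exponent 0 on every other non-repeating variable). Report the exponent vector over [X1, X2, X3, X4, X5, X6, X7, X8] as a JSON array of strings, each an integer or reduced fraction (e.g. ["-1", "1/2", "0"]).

Write exponents as rows M,T,L / cols X1,X2,X3,X4,X5,X6,X7,X8:
  M: [ 2  0  2 -1  1  0  0  1]
  T: [-1  1 -1  0  0 -1  1 -1]
  L: [-1 -1 -1  1 -1  1 -1  0]
Row reduction gives pivot columns X1,X2; rank = 2
Repeat: X1,X2; free: X3,X4,X5,X6,X7,X8
RREF:
  r0: [   1    0    1 -1/2  1/2    0    0  1/2]
  r1: [   0    1    0 -1/2  1/2   -1    1 -1/2]
  r2: [   0    0    0    0    0    0    0    0]
Fix exponent of X5 at 1, X3 at 0, X4 at 0, X6 at 0, X7 at 0, X8 at 0; solve each RREF row for its pivot's exponent:
  r0: exp(X1) + (1/2)·1 = 0 ⇒ exp(X1) = -1/2
  r1: exp(X2) + (1/2)·1 = 0 ⇒ exp(X2) = -1/2
Π_3 = X1^(-1/2) · X2^(-1/2) · X5

["-1/2", "-1/2", "0", "0", "1", "0", "0", "0"]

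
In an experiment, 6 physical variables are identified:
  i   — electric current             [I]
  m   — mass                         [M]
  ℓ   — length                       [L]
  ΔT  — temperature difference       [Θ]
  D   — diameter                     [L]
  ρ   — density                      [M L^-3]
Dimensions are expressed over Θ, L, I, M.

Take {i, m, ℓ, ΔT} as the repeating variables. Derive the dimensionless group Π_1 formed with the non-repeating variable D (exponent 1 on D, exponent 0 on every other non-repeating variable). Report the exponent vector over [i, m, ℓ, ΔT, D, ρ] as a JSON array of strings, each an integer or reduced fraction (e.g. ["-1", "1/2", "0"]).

["0", "0", "-1", "0", "1", "0"]

Exponent matrix [Θ,L,I,M] × [i,m,ℓ,ΔT,D,ρ]:
  Θ: [ 0  0  0  1  0  0]
  L: [ 0  0  1  0  1 -3]
  I: [ 1  0  0  0  0  0]
  M: [ 0  1  0  0  0  1]
RREF → pivots at {i,m,ℓ,ΔT} ⇒ r = 4
Pivot set = {i,m,ℓ,ΔT}, free = {D,ρ}
RREF:
  r0: [   1    0    0    0    0    0]
  r1: [   0    1    0    0    0    1]
  r2: [   0    0    1    0    1   -3]
  r3: [   0    0    0    1    0    0]
Fix exponent of D at 1, ρ at 0; solve each RREF row for its pivot's exponent:
  r0: exp(i) + (0)·1 = 0 ⇒ exp(i) = 0
  r1: exp(m) + (0)·1 = 0 ⇒ exp(m) = 0
  r2: exp(ℓ) + (1)·1 = 0 ⇒ exp(ℓ) = -1
  r3: exp(ΔT) + (0)·1 = 0 ⇒ exp(ΔT) = 0
Π_1 = ℓ^-1 · D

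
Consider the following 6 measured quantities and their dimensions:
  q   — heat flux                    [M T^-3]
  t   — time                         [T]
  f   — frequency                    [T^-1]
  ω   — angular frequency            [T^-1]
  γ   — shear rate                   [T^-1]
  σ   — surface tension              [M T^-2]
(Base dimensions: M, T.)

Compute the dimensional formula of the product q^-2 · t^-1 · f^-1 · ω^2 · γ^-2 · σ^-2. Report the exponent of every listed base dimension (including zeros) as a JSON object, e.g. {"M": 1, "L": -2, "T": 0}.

Exponent matrix [M,T] × [q,t,f,ω,γ,σ]:
  M: [ 1  0  0  0  0  1]
  T: [-3  1 -1 -1 -1 -2]
  [M]: (-2)·1+(-1)·0+(-1)·0+(2)·0+(-2)·0+(-2)·1 = -4
  [T]: (-2)·-3+(-1)·1+(-1)·-1+(2)·-1+(-2)·-1+(-2)·-2 = 10
⇒ M^-4 T^10

{"M": -4, "T": 10}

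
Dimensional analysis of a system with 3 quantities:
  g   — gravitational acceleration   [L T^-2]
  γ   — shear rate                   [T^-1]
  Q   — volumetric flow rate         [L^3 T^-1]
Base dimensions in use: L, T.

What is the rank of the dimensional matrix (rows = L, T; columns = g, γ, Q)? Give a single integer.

Write exponents as rows L,T / cols g,γ,Q:
  L: [ 1  0  3]
  T: [-2 -1 -1]
Echelon form has 2 nonzero rows (pivots: g,γ)

2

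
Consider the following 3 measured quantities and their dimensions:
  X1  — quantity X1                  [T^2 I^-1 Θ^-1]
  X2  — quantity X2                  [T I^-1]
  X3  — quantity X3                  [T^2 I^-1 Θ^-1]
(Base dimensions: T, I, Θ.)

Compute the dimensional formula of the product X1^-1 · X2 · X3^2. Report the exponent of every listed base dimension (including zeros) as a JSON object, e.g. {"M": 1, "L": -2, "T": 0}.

Dimensional matrix (T×I×Θ by X1×X2×X3):
  T: [ 2  1  2]
  I: [-1 -1 -1]
  Θ: [-1  0 -1]
  [T]: (-1)·2+(1)·1+(2)·2 = 3
  [I]: (-1)·-1+(1)·-1+(2)·-1 = -2
  [Θ]: (-1)·-1+(1)·0+(2)·-1 = -1
⇒ T^3 I^-2 Θ^-1

{"T": 3, "I": -2, "Θ": -1}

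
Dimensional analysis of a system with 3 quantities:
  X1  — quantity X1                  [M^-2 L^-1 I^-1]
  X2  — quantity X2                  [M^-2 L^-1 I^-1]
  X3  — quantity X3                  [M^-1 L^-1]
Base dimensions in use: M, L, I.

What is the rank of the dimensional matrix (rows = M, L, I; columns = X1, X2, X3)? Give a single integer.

Exponent matrix [M,L,I] × [X1,X2,X3]:
  M: [-2 -2 -1]
  L: [-1 -1 -1]
  I: [-1 -1  0]
Echelon form has 2 nonzero rows (pivots: X1,X3)

2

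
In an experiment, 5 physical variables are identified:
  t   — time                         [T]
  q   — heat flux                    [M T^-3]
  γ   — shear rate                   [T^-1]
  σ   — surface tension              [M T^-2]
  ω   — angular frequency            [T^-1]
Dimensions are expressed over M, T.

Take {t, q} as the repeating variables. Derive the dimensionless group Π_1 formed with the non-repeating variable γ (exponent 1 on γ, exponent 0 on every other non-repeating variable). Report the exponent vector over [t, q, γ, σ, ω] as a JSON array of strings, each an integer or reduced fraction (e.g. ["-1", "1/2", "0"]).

Write exponents as rows M,T / cols t,q,γ,σ,ω:
  M: [ 0  1  0  1  0]
  T: [ 1 -3 -1 -2 -1]
Row reduction gives pivot columns t,q; rank = 2
Repeat: t,q; free: γ,σ,ω
RREF:
  r0: [   1    0   -1    1   -1]
  r1: [   0    1    0    1    0]
Fix exponent of γ at 1, σ at 0, ω at 0; solve each RREF row for its pivot's exponent:
  r0: exp(t) + (-1)·1 = 0 ⇒ exp(t) = 1
  r1: exp(q) + (0)·1 = 0 ⇒ exp(q) = 0
Π_1 = t · γ

["1", "0", "1", "0", "0"]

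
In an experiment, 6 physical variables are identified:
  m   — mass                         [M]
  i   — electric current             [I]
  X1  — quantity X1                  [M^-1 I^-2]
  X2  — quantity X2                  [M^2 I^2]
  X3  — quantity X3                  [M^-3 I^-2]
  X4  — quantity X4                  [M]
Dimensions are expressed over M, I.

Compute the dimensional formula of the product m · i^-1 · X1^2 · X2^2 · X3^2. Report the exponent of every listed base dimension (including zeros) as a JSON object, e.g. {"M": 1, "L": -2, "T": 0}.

{"M": -3, "I": -5}

Exponent matrix [M,I] × [m,i,X1,X2,X3,X4]:
  M: [ 1  0 -1  2 -3  1]
  I: [ 0  1 -2  2 -2  0]
  [M]: (1)·1+(-1)·0+(2)·-1+(2)·2+(2)·-3 = -3
  [I]: (1)·0+(-1)·1+(2)·-2+(2)·2+(2)·-2 = -5
⇒ M^-3 I^-5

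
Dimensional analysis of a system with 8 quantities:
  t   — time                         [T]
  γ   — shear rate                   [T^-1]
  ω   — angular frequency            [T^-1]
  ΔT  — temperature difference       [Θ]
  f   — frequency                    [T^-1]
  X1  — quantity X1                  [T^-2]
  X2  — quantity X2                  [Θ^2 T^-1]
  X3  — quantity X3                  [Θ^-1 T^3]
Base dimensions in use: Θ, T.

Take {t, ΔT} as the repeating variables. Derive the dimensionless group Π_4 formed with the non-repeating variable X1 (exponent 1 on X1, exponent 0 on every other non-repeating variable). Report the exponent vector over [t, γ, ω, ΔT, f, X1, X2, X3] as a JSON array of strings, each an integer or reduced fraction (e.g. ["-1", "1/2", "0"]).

["2", "0", "0", "0", "0", "1", "0", "0"]

Exponent matrix [Θ,T] × [t,γ,ω,ΔT,f,X1,X2,X3]:
  Θ: [ 0  0  0  1  0  0  2 -1]
  T: [ 1 -1 -1  0 -1 -2 -1  3]
RREF → pivots at {t,ΔT} ⇒ r = 2
Pivot set = {t,ΔT}, free = {γ,ω,f,X1,X2,X3}
RREF:
  r0: [   1   -1   -1    0   -1   -2   -1    3]
  r1: [   0    0    0    1    0    0    2   -1]
Fix exponent of X1 at 1, γ at 0, ω at 0, f at 0, X2 at 0, X3 at 0; solve each RREF row for its pivot's exponent:
  r0: exp(t) + (-2)·1 = 0 ⇒ exp(t) = 2
  r1: exp(ΔT) + (0)·1 = 0 ⇒ exp(ΔT) = 0
Π_4 = t^2 · X1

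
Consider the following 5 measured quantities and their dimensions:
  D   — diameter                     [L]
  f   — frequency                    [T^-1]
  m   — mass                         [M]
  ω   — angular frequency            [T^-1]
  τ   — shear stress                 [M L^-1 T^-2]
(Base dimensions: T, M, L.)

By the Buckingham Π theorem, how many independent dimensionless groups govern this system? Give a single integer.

Dimensional matrix (T×M×L by D×f×m×ω×τ):
  T: [ 0 -1  0 -1 -2]
  M: [ 0  0  1  0  1]
  L: [ 1  0  0  0 -1]
Row reduction gives pivot columns D,f,m; rank = 3
5 vars − rank 3 = 2 Π groups

2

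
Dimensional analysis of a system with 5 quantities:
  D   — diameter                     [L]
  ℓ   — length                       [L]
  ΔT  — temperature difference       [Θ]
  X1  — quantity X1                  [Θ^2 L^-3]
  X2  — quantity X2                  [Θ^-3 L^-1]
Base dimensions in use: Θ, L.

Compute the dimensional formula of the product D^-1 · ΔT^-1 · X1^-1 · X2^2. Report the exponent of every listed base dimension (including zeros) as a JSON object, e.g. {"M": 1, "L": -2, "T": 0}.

{"Θ": -9, "L": 0}

Write exponents as rows Θ,L / cols D,ℓ,ΔT,X1,X2:
  Θ: [ 0  0  1  2 -3]
  L: [ 1  1  0 -3 -1]
  [Θ]: (-1)·0+(-1)·1+(-1)·2+(2)·-3 = -9
  [L]: (-1)·1+(-1)·0+(-1)·-3+(2)·-1 = 0
⇒ Θ^-9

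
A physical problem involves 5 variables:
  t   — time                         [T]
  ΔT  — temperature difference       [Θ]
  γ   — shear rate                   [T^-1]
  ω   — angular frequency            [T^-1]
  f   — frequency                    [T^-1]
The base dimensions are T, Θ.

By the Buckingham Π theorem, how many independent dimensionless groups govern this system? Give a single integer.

Write exponents as rows T,Θ / cols t,ΔT,γ,ω,f:
  T: [ 1  0 -1 -1 -1]
  Θ: [ 0  1  0  0  0]
Row reduction gives pivot columns t,ΔT; rank = 2
Π count = n − r = 5 − 2 = 3

3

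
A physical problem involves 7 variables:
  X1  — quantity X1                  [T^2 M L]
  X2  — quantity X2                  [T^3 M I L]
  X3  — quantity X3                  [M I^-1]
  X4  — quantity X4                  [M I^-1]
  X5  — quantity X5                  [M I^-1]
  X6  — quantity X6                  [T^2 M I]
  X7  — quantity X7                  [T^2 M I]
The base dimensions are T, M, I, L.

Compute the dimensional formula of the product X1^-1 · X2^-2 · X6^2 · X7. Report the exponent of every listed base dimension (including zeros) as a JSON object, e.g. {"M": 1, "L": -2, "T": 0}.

{"T": -2, "M": 0, "I": 1, "L": -3}

Exponent matrix [T,M,I,L] × [X1,X2,X3,X4,X5,X6,X7]:
  T: [ 2  3  0  0  0  2  2]
  M: [ 1  1  1  1  1  1  1]
  I: [ 0  1 -1 -1 -1  1  1]
  L: [ 1  1  0  0  0  0  0]
  [T]: (-1)·2+(-2)·3+(2)·2+(1)·2 = -2
  [M]: (-1)·1+(-2)·1+(2)·1+(1)·1 = 0
  [I]: (-1)·0+(-2)·1+(2)·1+(1)·1 = 1
  [L]: (-1)·1+(-2)·1+(2)·0+(1)·0 = -3
⇒ T^-2 I L^-3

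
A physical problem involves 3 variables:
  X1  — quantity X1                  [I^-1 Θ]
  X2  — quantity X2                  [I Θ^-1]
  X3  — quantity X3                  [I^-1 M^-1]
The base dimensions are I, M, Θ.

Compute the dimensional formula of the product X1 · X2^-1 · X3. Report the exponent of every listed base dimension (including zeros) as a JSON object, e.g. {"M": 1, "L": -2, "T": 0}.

Dimensional matrix (I×M×Θ by X1×X2×X3):
  I: [-1  1 -1]
  M: [ 0  0 -1]
  Θ: [ 1 -1  0]
  [I]: (1)·-1+(-1)·1+(1)·-1 = -3
  [M]: (1)·0+(-1)·0+(1)·-1 = -1
  [Θ]: (1)·1+(-1)·-1+(1)·0 = 2
⇒ I^-3 M^-1 Θ^2

{"I": -3, "M": -1, "Θ": 2}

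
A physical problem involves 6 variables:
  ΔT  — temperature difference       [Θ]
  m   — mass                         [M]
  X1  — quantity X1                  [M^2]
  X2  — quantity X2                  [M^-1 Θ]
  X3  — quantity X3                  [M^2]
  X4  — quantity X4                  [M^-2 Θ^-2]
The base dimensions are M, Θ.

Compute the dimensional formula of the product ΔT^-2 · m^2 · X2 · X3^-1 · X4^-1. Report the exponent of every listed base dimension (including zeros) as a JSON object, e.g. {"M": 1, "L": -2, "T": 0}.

{"M": 1, "Θ": 1}

Write exponents as rows M,Θ / cols ΔT,m,X1,X2,X3,X4:
  M: [ 0  1  2 -1  2 -2]
  Θ: [ 1  0  0  1  0 -2]
  [M]: (-2)·0+(2)·1+(1)·-1+(-1)·2+(-1)·-2 = 1
  [Θ]: (-2)·1+(2)·0+(1)·1+(-1)·0+(-1)·-2 = 1
⇒ M Θ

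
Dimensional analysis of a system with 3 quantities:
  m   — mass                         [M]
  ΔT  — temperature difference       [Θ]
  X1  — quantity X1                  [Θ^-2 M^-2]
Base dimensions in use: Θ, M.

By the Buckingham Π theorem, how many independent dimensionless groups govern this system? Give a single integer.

Write exponents as rows Θ,M / cols m,ΔT,X1:
  Θ: [ 0  1 -2]
  M: [ 1  0 -2]
RREF → pivots at {m,ΔT} ⇒ r = 2
3 vars − rank 2 = 1 Π group

1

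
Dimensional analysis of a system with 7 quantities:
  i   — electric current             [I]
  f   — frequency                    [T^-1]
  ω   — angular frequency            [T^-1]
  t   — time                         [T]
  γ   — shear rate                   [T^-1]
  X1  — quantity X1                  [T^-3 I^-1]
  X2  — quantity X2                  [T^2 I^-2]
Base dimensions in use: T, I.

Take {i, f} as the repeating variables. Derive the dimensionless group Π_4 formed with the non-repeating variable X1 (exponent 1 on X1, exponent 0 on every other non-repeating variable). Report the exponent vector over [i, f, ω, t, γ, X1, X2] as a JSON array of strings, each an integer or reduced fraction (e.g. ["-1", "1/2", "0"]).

["1", "-3", "0", "0", "0", "1", "0"]

Dimensional matrix (T×I by i×f×ω×t×γ×X1×X2):
  T: [ 0 -1 -1  1 -1 -3  2]
  I: [ 1  0  0  0  0 -1 -2]
RREF → pivots at {i,f} ⇒ r = 2
Repeat: i,f; free: ω,t,γ,X1,X2
RREF:
  r0: [   1    0    0    0    0   -1   -2]
  r1: [   0    1    1   -1    1    3   -2]
Fix exponent of X1 at 1, ω at 0, t at 0, γ at 0, X2 at 0; solve each RREF row for its pivot's exponent:
  r0: exp(i) + (-1)·1 = 0 ⇒ exp(i) = 1
  r1: exp(f) + (3)·1 = 0 ⇒ exp(f) = -3
Π_4 = i · f^-3 · X1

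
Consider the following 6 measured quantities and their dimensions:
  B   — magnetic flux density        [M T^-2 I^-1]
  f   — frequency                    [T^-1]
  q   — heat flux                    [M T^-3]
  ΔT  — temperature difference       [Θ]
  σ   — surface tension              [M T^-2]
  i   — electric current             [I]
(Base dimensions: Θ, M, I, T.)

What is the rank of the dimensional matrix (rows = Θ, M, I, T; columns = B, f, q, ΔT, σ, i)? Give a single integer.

Dimensional matrix (Θ×M×I×T by B×f×q×ΔT×σ×i):
  Θ: [ 0  0  0  1  0  0]
  M: [ 1  0  1  0  1  0]
  I: [-1  0  0  0  0  1]
  T: [-2 -1 -3  0 -2  0]
Row reduction gives pivot columns B,f,q,ΔT; rank = 4

4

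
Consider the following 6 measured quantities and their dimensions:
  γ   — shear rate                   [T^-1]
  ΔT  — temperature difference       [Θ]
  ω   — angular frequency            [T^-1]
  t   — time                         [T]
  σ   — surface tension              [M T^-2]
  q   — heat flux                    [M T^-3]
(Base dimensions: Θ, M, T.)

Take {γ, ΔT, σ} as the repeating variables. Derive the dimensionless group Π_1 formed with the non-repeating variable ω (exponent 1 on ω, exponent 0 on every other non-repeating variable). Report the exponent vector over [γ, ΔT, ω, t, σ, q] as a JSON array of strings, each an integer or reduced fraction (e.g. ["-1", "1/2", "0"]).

["-1", "0", "1", "0", "0", "0"]

Exponent matrix [Θ,M,T] × [γ,ΔT,ω,t,σ,q]:
  Θ: [ 0  1  0  0  0  0]
  M: [ 0  0  0  0  1  1]
  T: [-1  0 -1  1 -2 -3]
RREF → pivots at {γ,ΔT,σ} ⇒ r = 3
Repeat: γ,ΔT,σ; free: ω,t,q
RREF:
  r0: [   1    0    1   -1    0    1]
  r1: [   0    1    0    0    0    0]
  r2: [   0    0    0    0    1    1]
Fix exponent of ω at 1, t at 0, q at 0; solve each RREF row for its pivot's exponent:
  r0: exp(γ) + (1)·1 = 0 ⇒ exp(γ) = -1
  r1: exp(ΔT) + (0)·1 = 0 ⇒ exp(ΔT) = 0
  r2: exp(σ) + (0)·1 = 0 ⇒ exp(σ) = 0
Π_1 = γ^-1 · ω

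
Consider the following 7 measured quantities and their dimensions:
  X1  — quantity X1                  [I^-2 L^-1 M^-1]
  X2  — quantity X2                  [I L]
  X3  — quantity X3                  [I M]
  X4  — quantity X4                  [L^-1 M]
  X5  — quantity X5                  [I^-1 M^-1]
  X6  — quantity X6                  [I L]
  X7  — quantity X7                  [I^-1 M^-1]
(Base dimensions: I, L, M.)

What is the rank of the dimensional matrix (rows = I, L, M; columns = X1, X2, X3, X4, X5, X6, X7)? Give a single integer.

2

Write exponents as rows I,L,M / cols X1,X2,X3,X4,X5,X6,X7:
  I: [-2  1  1  0 -1  1 -1]
  L: [-1  1  0 -1  0  1  0]
  M: [-1  0  1  1 -1  0 -1]
Row reduction gives pivot columns X1,X2; rank = 2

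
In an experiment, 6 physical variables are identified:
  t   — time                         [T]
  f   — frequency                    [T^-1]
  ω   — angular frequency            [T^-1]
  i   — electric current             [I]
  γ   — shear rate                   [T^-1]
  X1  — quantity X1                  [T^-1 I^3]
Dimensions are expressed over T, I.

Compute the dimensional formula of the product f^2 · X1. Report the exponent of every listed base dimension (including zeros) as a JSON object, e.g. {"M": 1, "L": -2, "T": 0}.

Dimensional matrix (T×I by t×f×ω×i×γ×X1):
  T: [ 1 -1 -1  0 -1 -1]
  I: [ 0  0  0  1  0  3]
  [T]: (2)·-1+(1)·-1 = -3
  [I]: (2)·0+(1)·3 = 3
⇒ T^-3 I^3

{"T": -3, "I": 3}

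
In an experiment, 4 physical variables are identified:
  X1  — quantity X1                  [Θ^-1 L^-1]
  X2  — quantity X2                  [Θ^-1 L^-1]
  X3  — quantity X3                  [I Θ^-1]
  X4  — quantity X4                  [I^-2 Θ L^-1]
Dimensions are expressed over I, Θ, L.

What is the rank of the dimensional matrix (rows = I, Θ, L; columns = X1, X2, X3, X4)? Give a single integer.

2

Exponent matrix [I,Θ,L] × [X1,X2,X3,X4]:
  I: [ 0  0  1 -2]
  Θ: [-1 -1 -1  1]
  L: [-1 -1  0 -1]
RREF → pivots at {X1,X3} ⇒ r = 2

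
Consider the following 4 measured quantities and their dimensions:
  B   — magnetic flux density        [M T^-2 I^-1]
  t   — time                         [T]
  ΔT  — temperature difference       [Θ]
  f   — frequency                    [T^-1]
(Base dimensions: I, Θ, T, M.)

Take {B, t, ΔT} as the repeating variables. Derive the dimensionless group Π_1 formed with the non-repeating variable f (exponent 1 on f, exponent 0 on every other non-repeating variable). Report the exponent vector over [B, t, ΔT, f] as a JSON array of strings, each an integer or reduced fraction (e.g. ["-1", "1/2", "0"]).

Dimensional matrix (I×Θ×T×M by B×t×ΔT×f):
  I: [-1  0  0  0]
  Θ: [ 0  0  1  0]
  T: [-2  1  0 -1]
  M: [ 1  0  0  0]
Echelon form has 3 nonzero rows (pivots: B,t,ΔT)
Repeat: B,t,ΔT; free: f
RREF:
  r0: [   1    0    0    0]
  r1: [   0    1    0   -1]
  r2: [   0    0    1    0]
  r3: [   0    0    0    0]
Fix exponent of f at 1; solve each RREF row for its pivot's exponent:
  r0: exp(B) + (0)·1 = 0 ⇒ exp(B) = 0
  r1: exp(t) + (-1)·1 = 0 ⇒ exp(t) = 1
  r2: exp(ΔT) + (0)·1 = 0 ⇒ exp(ΔT) = 0
Π_1 = t · f

["0", "1", "0", "1"]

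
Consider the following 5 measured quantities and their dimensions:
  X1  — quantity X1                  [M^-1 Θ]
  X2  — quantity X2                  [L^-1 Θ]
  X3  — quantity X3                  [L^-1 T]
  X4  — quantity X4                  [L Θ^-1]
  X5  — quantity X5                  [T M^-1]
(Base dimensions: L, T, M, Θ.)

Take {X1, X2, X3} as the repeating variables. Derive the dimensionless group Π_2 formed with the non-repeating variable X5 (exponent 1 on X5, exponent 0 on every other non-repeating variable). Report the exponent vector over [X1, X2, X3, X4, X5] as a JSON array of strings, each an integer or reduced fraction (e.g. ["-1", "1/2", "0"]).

Exponent matrix [L,T,M,Θ] × [X1,X2,X3,X4,X5]:
  L: [ 0 -1 -1  1  0]
  T: [ 0  0  1  0  1]
  M: [-1  0  0  0 -1]
  Θ: [ 1  1  0 -1  0]
Echelon form has 3 nonzero rows (pivots: X1,X2,X3)
Repeat: X1,X2,X3; free: X4,X5
RREF:
  r0: [   1    0    0    0    1]
  r1: [   0    1    0   -1   -1]
  r2: [   0    0    1    0    1]
  r3: [   0    0    0    0    0]
Fix exponent of X5 at 1, X4 at 0; solve each RREF row for its pivot's exponent:
  r0: exp(X1) + (1)·1 = 0 ⇒ exp(X1) = -1
  r1: exp(X2) + (-1)·1 = 0 ⇒ exp(X2) = 1
  r2: exp(X3) + (1)·1 = 0 ⇒ exp(X3) = -1
Π_2 = X1^-1 · X2 · X3^-1 · X5

["-1", "1", "-1", "0", "1"]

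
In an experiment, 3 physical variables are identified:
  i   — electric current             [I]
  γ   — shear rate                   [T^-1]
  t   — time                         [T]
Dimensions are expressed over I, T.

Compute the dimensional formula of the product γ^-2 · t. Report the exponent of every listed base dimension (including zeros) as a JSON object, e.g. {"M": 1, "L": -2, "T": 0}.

Exponent matrix [I,T] × [i,γ,t]:
  I: [ 1  0  0]
  T: [ 0 -1  1]
  [I]: (-2)·0+(1)·0 = 0
  [T]: (-2)·-1+(1)·1 = 3
⇒ T^3

{"I": 0, "T": 3}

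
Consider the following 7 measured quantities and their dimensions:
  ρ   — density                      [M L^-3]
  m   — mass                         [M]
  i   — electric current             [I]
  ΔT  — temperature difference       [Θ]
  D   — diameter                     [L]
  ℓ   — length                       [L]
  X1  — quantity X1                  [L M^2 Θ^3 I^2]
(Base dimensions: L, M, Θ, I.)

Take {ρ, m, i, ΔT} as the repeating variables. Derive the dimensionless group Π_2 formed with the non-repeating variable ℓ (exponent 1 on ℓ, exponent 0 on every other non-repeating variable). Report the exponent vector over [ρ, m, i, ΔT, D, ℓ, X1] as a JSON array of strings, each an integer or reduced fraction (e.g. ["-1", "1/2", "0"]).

Write exponents as rows L,M,Θ,I / cols ρ,m,i,ΔT,D,ℓ,X1:
  L: [-3  0  0  0  1  1  1]
  M: [ 1  1  0  0  0  0  2]
  Θ: [ 0  0  0  1  0  0  3]
  I: [ 0  0  1  0  0  0  2]
Row reduction gives pivot columns ρ,m,i,ΔT; rank = 4
Repeat: ρ,m,i,ΔT; free: D,ℓ,X1
RREF:
  r0: [   1    0    0    0 -1/3 -1/3 -1/3]
  r1: [   0    1    0    0  1/3  1/3  7/3]
  r2: [   0    0    1    0    0    0    2]
  r3: [   0    0    0    1    0    0    3]
Fix exponent of ℓ at 1, D at 0, X1 at 0; solve each RREF row for its pivot's exponent:
  r0: exp(ρ) + (-1/3)·1 = 0 ⇒ exp(ρ) = 1/3
  r1: exp(m) + (1/3)·1 = 0 ⇒ exp(m) = -1/3
  r2: exp(i) + (0)·1 = 0 ⇒ exp(i) = 0
  r3: exp(ΔT) + (0)·1 = 0 ⇒ exp(ΔT) = 0
Π_2 = ρ^(1/3) · m^(-1/3) · ℓ

["1/3", "-1/3", "0", "0", "0", "1", "0"]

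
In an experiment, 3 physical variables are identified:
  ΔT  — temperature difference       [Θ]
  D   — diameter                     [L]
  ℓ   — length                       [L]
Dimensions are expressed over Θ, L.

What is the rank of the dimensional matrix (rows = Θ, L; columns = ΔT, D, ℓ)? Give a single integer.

Write exponents as rows Θ,L / cols ΔT,D,ℓ:
  Θ: [ 1  0  0]
  L: [ 0  1  1]
Echelon form has 2 nonzero rows (pivots: ΔT,D)

2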